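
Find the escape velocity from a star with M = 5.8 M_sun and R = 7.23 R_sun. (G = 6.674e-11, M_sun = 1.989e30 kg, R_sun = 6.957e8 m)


M = 5.8 * 1.989e30 kg = 1.15362e+31 kg; R = 7.23 * 6.957e8 m = 5.029911e+09 m. v_esc = sqrt(2GM/R) = sqrt(2 * 6.674e-11 * 1.15362e+31 / 5.029911e+09) = 553298.3015

553298.3015 m/s


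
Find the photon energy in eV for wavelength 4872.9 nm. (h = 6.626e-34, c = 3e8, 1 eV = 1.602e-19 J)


E = hc/lambda = 6.626e-34 * 3e8 / 4.873e-06 = 4.079e-20 J = 0.2546 eV

0.2546 eV


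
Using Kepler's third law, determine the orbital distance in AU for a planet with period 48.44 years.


a = P^(2/3) = 48.44^(2/3) = 13.2883

13.2883 AU


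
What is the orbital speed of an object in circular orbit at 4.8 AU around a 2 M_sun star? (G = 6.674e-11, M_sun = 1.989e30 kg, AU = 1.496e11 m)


v = sqrt(GM/r) = sqrt(6.674e-11 * 3.978e+30 / 7.181e+11) = 19228.2197

19228.2197 m/s


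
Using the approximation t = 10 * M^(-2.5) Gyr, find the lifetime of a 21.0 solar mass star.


t = 10 * M^(-2.5) = 10 * 21.0^(-2.5) = 0.0049

0.0049 Gyr


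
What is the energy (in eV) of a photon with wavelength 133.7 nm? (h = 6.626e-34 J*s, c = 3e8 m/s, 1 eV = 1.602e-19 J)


E = hc/lambda = 6.626e-34 * 3e8 / 1.337e-07 = 1.487e-18 J = 9.2807 eV

9.2807 eV


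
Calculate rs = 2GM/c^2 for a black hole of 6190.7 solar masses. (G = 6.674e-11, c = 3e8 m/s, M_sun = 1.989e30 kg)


M = 6190.7 * 1.989e30 kg = 1.23133023e+34 kg. rs = 2GM/c^2 = 2 * 6.674e-11 * 1.23133023e+34 / (3e8)^2 = 1.826e+07

1.826e+07 m


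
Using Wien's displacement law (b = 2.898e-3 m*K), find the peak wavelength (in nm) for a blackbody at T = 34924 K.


lam_max = b / T = 2.898e-3 / 34924 = 8.298e-08 m = 82.9802 nm

82.9802 nm


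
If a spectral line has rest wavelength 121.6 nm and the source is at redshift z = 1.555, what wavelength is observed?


lam_obs = lam_emit * (1 + z) = 121.6 * (1 + 1.555) = 310.688

310.688 nm


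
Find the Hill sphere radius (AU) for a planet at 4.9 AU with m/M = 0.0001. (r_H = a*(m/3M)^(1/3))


r_H = a * (m/3M)^(1/3) = 4.9 * (0.0001/3)^(1/3) = 0.1577

0.1577 AU


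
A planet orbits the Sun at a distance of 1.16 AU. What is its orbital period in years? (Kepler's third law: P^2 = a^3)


P = a^(3/2) = 1.16^1.5 = 1.2494

1.2494 years


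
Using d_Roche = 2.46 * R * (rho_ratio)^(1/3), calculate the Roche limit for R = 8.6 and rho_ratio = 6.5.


d_Roche = 2.46 * 8.6 * 6.5^(1/3) = 39.4825

39.4825


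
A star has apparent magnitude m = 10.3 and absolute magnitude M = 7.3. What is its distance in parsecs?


d = 10^((m - M + 5)/5) = 10^((10.3 - 7.3 + 5)/5) = 39.8107

39.8107 pc


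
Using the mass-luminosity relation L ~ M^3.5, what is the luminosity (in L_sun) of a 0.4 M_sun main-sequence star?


L/L_sun = (M/M_sun)^3.5 = 0.4^3.5 = 0.0405

0.0405 L_sun


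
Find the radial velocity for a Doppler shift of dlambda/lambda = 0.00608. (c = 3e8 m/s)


v = (dlambda/lambda) * c = 0.00608 * 3e8 = 1.824e+06

1.824e+06 m/s


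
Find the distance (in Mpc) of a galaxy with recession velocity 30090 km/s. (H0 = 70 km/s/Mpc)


d = v / H0 = 30090 / 70 = 429.8571

429.8571 Mpc


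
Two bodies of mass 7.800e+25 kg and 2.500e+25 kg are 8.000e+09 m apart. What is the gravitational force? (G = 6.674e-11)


F = G*m1*m2/r^2 = 6.674e-11 * 7.800e+25 * 2.500e+25 / (8.000e+09)^2 = 6.674e-11 * 1.950e+51 / 6.400e+19 = 2.033e+21

2.033e+21 N


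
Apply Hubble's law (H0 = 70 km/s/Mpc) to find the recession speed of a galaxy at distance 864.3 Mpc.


v = H0 * d = 70 * 864.3 = 60501.0

60501.0 km/s


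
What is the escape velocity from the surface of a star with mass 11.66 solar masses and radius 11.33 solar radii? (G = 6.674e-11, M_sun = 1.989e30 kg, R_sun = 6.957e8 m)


M = 11.66 * 1.989e30 kg = 2.319174e+31 kg; R = 11.33 * 6.957e8 m = 7.882281e+09 m. v_esc = sqrt(2GM/R) = sqrt(2 * 6.674e-11 * 2.319174e+31 / 7.882281e+09) = 626684.292

626684.292 m/s


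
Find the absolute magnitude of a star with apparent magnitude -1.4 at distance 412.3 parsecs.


M = m - 5*log10(d) + 5 = -1.4 - 5*log10(412.3) + 5 = -9.4761

-9.4761


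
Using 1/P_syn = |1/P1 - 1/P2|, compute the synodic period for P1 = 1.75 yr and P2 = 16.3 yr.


1/P_syn = |1/P1 - 1/P2| = |1/1.75 - 1/16.3| => P_syn = 1.9605

1.9605 years


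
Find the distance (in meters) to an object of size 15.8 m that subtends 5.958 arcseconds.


D = size / theta_rad, theta_rad = 5.958 * pi/(180*3600) = 2.889e-05, D = 546992.9404

546992.9404 m


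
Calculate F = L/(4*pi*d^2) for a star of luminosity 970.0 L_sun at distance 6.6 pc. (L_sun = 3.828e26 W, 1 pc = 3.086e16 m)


F = L / (4*pi*d^2) = 3.713e+29 / (4*pi*(2.037e+17)^2) = 7.123e-07

7.123e-07 W/m^2


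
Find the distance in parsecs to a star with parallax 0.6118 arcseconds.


d = 1/p = 1/0.6118 = 1.6345

1.6345 pc


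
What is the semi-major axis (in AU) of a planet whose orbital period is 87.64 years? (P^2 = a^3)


a = P^(2/3) = 87.64^(2/3) = 19.7304

19.7304 AU


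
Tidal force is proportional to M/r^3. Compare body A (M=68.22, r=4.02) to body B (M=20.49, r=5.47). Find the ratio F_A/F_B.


Ratio = (M1/r1^3) / (M2/r2^3) = (68.22/4.02^3) / (20.49/5.47^3) = 8.3879

8.3879


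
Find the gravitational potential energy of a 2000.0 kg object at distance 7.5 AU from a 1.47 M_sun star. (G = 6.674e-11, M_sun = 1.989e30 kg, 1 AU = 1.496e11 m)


M = 1.47 * 1.989e30 kg = 2.92383e+30 kg; r = 7.5 AU * 1.496e11 m/AU = 1.122e+12 m. U = -GM*m/r = -(6.674e-11 * 2.92383e+30 * 2000.0) / 1.122e+12 = -3.478e+11

-3.478e+11 J


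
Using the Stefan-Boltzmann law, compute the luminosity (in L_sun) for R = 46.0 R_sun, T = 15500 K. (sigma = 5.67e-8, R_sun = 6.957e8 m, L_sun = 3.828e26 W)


R = 46.0 * 6.957e8 m = 3.20022e+10 m. L = 4*pi*R^2*sigma*T^4 = 4*pi*(3.20022e+10)^2 * 5.67e-8 * 15500^4 = 4.211912939e+31 W. L/L_sun = 4.211912939e+31 / 3.828e26 = 110029.0736

110029.0736 L_sun


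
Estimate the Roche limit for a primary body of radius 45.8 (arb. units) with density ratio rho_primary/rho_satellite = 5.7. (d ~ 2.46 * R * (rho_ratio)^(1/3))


d_Roche = 2.46 * 45.8 * 5.7^(1/3) = 201.2606

201.2606


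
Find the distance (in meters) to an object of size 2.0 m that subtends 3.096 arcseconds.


D = size / theta_rad, theta_rad = 3.096 * pi/(180*3600) = 1.501e-05, D = 133245.9989

133245.9989 m


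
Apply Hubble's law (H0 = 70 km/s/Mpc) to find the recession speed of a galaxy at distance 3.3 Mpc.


v = H0 * d = 70 * 3.3 = 231.0

231.0 km/s


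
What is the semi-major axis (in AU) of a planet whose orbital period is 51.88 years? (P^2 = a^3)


a = P^(2/3) = 51.88^(2/3) = 13.9102

13.9102 AU


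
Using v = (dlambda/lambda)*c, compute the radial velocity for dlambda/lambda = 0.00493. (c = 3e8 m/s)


v = (dlambda/lambda) * c = 0.00493 * 3e8 = 1.479e+06

1.479e+06 m/s


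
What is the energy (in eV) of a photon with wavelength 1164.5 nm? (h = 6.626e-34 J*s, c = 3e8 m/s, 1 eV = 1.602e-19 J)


E = hc/lambda = 6.626e-34 * 3e8 / 1.165e-06 = 1.707e-19 J = 1.0655 eV

1.0655 eV


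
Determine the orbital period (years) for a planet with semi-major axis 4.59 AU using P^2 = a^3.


P = a^(3/2) = 4.59^1.5 = 9.8337

9.8337 years


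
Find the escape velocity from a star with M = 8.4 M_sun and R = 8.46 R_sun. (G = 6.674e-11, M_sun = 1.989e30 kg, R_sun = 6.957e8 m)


M = 8.4 * 1.989e30 kg = 1.67076e+31 kg; R = 8.46 * 6.957e8 m = 5.885622e+09 m. v_esc = sqrt(2GM/R) = sqrt(2 * 6.674e-11 * 1.67076e+31 / 5.885622e+09) = 615557.9581

615557.9581 m/s


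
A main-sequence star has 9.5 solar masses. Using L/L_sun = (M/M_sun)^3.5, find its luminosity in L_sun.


L/L_sun = (M/M_sun)^3.5 = 9.5^3.5 = 2642.6072

2642.6072 L_sun


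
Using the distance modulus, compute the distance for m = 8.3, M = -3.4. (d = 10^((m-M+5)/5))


d = 10^((m - M + 5)/5) = 10^((8.3 - -3.4 + 5)/5) = 2187.7616

2187.7616 pc


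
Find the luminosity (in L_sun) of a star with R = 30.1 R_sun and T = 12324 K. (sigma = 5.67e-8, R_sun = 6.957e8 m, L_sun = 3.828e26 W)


R = 30.1 * 6.957e8 m = 2.094057e+10 m. L = 4*pi*R^2*sigma*T^4 = 4*pi*(2.094057e+10)^2 * 5.67e-8 * 12324^4 = 7.207367704e+30 W. L/L_sun = 7.207367704e+30 / 3.828e26 = 18828.0243

18828.0243 L_sun


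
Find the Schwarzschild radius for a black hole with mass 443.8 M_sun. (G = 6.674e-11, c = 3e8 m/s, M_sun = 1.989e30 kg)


M = 443.8 * 1.989e30 kg = 8.827182e+32 kg. rs = 2GM/c^2 = 2 * 6.674e-11 * 8.827182e+32 / (3e8)^2 = 1.309e+06

1.309e+06 m


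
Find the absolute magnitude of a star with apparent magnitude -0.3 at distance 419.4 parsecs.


M = m - 5*log10(d) + 5 = -0.3 - 5*log10(419.4) + 5 = -8.4131

-8.4131


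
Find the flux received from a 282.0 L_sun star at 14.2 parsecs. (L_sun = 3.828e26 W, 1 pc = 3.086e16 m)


F = L / (4*pi*d^2) = 1.079e+29 / (4*pi*(4.382e+17)^2) = 4.473e-08

4.473e-08 W/m^2


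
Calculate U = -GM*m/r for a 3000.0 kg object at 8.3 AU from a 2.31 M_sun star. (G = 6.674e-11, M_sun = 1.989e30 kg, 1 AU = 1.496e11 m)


M = 2.31 * 1.989e30 kg = 4.59459e+30 kg; r = 8.3 AU * 1.496e11 m/AU = 1.24168e+12 m. U = -GM*m/r = -(6.674e-11 * 4.59459e+30 * 3000.0) / 1.24168e+12 = -7.409e+11

-7.409e+11 J


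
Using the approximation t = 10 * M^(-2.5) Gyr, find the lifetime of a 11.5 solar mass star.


t = 10 * M^(-2.5) = 10 * 11.5^(-2.5) = 0.0223

0.0223 Gyr


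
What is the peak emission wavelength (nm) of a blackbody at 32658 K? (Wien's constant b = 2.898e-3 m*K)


lam_max = b / T = 2.898e-3 / 32658 = 8.874e-08 m = 88.7378 nm

88.7378 nm


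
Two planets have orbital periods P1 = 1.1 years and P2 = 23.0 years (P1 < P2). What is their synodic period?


1/P_syn = |1/P1 - 1/P2| = |1/1.1 - 1/23.0| => P_syn = 1.1553

1.1553 years


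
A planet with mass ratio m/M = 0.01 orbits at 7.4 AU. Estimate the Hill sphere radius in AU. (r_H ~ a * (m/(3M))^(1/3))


r_H = a * (m/3M)^(1/3) = 7.4 * (0.01/3)^(1/3) = 1.1054

1.1054 AU


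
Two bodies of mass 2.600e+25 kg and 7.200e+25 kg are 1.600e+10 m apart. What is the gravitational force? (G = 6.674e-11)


F = G*m1*m2/r^2 = 6.674e-11 * 2.600e+25 * 7.200e+25 / (1.600e+10)^2 = 6.674e-11 * 1.872e+51 / 2.560e+20 = 4.880e+20

4.880e+20 N


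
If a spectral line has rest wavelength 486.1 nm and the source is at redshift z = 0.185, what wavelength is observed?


lam_obs = lam_emit * (1 + z) = 486.1 * (1 + 0.185) = 576.0285

576.0285 nm


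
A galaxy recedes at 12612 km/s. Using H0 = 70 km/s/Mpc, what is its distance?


d = v / H0 = 12612 / 70 = 180.1714

180.1714 Mpc


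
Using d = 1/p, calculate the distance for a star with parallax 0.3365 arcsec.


d = 1/p = 1/0.3365 = 2.9718

2.9718 pc


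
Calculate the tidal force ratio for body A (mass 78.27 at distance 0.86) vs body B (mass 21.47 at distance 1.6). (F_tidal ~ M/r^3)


Ratio = (M1/r1^3) / (M2/r2^3) = (78.27/0.86^3) / (21.47/1.6^3) = 23.4762

23.4762


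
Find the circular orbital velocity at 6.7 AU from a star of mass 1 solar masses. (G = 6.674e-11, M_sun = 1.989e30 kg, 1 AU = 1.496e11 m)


v = sqrt(GM/r) = sqrt(6.674e-11 * 1.989e+30 / 1.002e+12) = 11508.1972

11508.1972 m/s


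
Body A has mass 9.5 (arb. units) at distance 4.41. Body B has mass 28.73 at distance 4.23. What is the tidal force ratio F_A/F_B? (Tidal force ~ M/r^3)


Ratio = (M1/r1^3) / (M2/r2^3) = (9.5/4.41^3) / (28.73/4.23^3) = 0.2918

0.2918


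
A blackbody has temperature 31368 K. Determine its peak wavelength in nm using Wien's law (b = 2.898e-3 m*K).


lam_max = b / T = 2.898e-3 / 31368 = 9.239e-08 m = 92.3871 nm

92.3871 nm


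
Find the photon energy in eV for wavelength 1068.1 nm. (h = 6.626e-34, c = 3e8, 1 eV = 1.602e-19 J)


E = hc/lambda = 6.626e-34 * 3e8 / 1.068e-06 = 1.861e-19 J = 1.1617 eV

1.1617 eV


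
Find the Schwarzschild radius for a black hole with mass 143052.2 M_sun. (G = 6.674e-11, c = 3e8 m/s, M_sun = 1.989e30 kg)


M = 143052.2 * 1.989e30 kg = 2.845308258e+35 kg. rs = 2GM/c^2 = 2 * 6.674e-11 * 2.845308258e+35 / (3e8)^2 = 4.220e+08

4.220e+08 m


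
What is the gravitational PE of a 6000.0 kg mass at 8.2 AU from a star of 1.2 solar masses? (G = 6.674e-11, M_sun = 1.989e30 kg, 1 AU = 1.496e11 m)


M = 1.2 * 1.989e30 kg = 2.3868e+30 kg; r = 8.2 AU * 1.496e11 m/AU = 1.22672e+12 m. U = -GM*m/r = -(6.674e-11 * 2.3868e+30 * 6000.0) / 1.22672e+12 = -7.791e+11

-7.791e+11 J


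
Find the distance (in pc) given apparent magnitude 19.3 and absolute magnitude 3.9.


d = 10^((m - M + 5)/5) = 10^((19.3 - 3.9 + 5)/5) = 12022.6443

12022.6443 pc


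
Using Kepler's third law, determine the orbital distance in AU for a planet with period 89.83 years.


a = P^(2/3) = 89.83^(2/3) = 20.0577

20.0577 AU


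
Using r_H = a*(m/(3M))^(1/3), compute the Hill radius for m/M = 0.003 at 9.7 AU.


r_H = a * (m/3M)^(1/3) = 9.7 * (0.003/3)^(1/3) = 0.97

0.97 AU


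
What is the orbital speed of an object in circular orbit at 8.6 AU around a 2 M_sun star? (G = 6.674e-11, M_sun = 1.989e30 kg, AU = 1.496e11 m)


v = sqrt(GM/r) = sqrt(6.674e-11 * 3.978e+30 / 1.287e+12) = 14365.16

14365.16 m/s


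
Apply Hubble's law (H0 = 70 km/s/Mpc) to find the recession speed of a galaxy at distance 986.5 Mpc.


v = H0 * d = 70 * 986.5 = 69055.0

69055.0 km/s


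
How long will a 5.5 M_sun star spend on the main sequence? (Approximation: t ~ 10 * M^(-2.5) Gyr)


t = 10 * M^(-2.5) = 10 * 5.5^(-2.5) = 0.141

0.141 Gyr


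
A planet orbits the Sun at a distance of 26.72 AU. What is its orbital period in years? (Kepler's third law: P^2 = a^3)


P = a^(3/2) = 26.72^1.5 = 138.1194

138.1194 years


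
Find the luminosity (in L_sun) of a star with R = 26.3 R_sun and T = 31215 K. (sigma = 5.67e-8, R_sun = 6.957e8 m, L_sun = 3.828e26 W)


R = 26.3 * 6.957e8 m = 1.829691e+10 m. L = 4*pi*R^2*sigma*T^4 = 4*pi*(1.829691e+10)^2 * 5.67e-8 * 31215^4 = 2.264653609e+32 W. L/L_sun = 2.264653609e+32 / 3.828e26 = 591602.3011

591602.3011 L_sun


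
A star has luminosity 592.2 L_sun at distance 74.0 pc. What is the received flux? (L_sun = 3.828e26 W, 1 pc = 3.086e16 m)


F = L / (4*pi*d^2) = 2.267e+29 / (4*pi*(2.284e+18)^2) = 3.459e-09

3.459e-09 W/m^2


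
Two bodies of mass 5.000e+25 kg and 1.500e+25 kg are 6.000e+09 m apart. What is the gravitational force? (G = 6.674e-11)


F = G*m1*m2/r^2 = 6.674e-11 * 5.000e+25 * 1.500e+25 / (6.000e+09)^2 = 6.674e-11 * 7.500e+50 / 3.600e+19 = 1.390e+21

1.390e+21 N


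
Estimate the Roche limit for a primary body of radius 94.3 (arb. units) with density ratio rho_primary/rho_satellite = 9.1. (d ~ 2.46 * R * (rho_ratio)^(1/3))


d_Roche = 2.46 * 94.3 * 9.1^(1/3) = 484.3143

484.3143


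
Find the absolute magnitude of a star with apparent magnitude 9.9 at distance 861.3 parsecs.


M = m - 5*log10(d) + 5 = 9.9 - 5*log10(861.3) + 5 = 0.2242

0.2242


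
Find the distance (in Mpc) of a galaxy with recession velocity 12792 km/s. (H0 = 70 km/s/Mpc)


d = v / H0 = 12792 / 70 = 182.7429

182.7429 Mpc


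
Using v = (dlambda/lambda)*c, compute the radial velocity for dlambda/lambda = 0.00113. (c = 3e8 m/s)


v = (dlambda/lambda) * c = 0.00113 * 3e8 = 339000.0

339000.0 m/s


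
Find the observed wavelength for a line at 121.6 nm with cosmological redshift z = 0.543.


lam_obs = lam_emit * (1 + z) = 121.6 * (1 + 0.543) = 187.6288

187.6288 nm


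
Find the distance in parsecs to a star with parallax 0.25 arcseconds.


d = 1/p = 1/0.25 = 4.0

4.0 pc


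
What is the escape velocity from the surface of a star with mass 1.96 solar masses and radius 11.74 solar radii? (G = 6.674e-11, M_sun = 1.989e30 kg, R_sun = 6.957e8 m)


M = 1.96 * 1.989e30 kg = 3.89844e+30 kg; R = 11.74 * 6.957e8 m = 8.167518e+09 m. v_esc = sqrt(2GM/R) = sqrt(2 * 6.674e-11 * 3.89844e+30 / 8.167518e+09) = 252411.1155

252411.1155 m/s


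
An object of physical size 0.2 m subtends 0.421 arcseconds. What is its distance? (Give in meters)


D = size / theta_rad, theta_rad = 0.421 * pi/(180*3600) = 2.041e-06, D = 97988.0315

97988.0315 m


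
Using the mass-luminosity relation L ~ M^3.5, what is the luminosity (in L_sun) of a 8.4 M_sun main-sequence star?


L/L_sun = (M/M_sun)^3.5 = 8.4^3.5 = 1717.8194

1717.8194 L_sun


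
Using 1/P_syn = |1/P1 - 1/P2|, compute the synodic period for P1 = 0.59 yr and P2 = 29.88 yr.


1/P_syn = |1/P1 - 1/P2| = |1/0.59 - 1/29.88| => P_syn = 0.6019

0.6019 years


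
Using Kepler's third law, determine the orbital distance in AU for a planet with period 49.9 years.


a = P^(2/3) = 49.9^(2/3) = 13.554

13.554 AU


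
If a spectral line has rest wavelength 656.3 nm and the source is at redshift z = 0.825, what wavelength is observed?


lam_obs = lam_emit * (1 + z) = 656.3 * (1 + 0.825) = 1197.7475

1197.7475 nm


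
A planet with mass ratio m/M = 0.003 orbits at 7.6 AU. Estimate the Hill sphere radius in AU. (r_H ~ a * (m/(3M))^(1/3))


r_H = a * (m/3M)^(1/3) = 7.6 * (0.003/3)^(1/3) = 0.76

0.76 AU


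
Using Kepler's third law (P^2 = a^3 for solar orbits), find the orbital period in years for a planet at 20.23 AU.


P = a^(3/2) = 20.23^1.5 = 90.99

90.99 years


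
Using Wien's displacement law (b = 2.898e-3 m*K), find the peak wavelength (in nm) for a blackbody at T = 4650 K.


lam_max = b / T = 2.898e-3 / 4650 = 6.232e-07 m = 623.2258 nm

623.2258 nm


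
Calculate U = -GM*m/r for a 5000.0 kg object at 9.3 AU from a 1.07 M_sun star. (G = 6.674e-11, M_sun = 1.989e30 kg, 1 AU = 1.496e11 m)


M = 1.07 * 1.989e30 kg = 2.12823e+30 kg; r = 9.3 AU * 1.496e11 m/AU = 1.39128e+12 m. U = -GM*m/r = -(6.674e-11 * 2.12823e+30 * 5000.0) / 1.39128e+12 = -5.105e+11

-5.105e+11 J


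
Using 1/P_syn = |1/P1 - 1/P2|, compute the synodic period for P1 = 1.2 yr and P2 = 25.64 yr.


1/P_syn = |1/P1 - 1/P2| = |1/1.2 - 1/25.64| => P_syn = 1.2589

1.2589 years


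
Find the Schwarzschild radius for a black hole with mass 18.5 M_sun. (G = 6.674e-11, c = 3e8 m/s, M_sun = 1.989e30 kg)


M = 18.5 * 1.989e30 kg = 3.67965e+31 kg. rs = 2GM/c^2 = 2 * 6.674e-11 * 3.67965e+31 / (3e8)^2 = 54573.298

54573.298 m


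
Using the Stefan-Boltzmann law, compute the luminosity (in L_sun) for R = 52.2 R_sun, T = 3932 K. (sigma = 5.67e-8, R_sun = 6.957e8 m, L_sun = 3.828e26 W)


R = 52.2 * 6.957e8 m = 3.631554e+10 m. L = 4*pi*R^2*sigma*T^4 = 4*pi*(3.631554e+10)^2 * 5.67e-8 * 3932^4 = 2.246114918e+29 W. L/L_sun = 2.246114918e+29 / 3.828e26 = 586.7594

586.7594 L_sun


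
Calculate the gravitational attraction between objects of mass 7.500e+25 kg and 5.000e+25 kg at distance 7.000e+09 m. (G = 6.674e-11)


F = G*m1*m2/r^2 = 6.674e-11 * 7.500e+25 * 5.000e+25 / (7.000e+09)^2 = 6.674e-11 * 3.750e+51 / 4.900e+19 = 5.108e+21

5.108e+21 N


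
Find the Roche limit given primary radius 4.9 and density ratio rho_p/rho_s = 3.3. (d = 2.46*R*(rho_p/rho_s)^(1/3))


d_Roche = 2.46 * 4.9 * 3.3^(1/3) = 17.9461

17.9461


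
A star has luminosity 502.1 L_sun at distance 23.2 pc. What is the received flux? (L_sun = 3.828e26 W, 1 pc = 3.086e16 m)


F = L / (4*pi*d^2) = 1.922e+29 / (4*pi*(7.160e+17)^2) = 2.984e-08

2.984e-08 W/m^2


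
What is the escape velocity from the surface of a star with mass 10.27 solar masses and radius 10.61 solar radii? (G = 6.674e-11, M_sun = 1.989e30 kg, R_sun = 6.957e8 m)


M = 10.27 * 1.989e30 kg = 2.042703e+31 kg; R = 10.61 * 6.957e8 m = 7.381377e+09 m. v_esc = sqrt(2GM/R) = sqrt(2 * 6.674e-11 * 2.042703e+31 / 7.381377e+09) = 607773.8619

607773.8619 m/s


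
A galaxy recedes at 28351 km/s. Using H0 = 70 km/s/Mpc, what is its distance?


d = v / H0 = 28351 / 70 = 405.0143

405.0143 Mpc


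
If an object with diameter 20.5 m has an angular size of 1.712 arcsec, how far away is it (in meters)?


D = size / theta_rad, theta_rad = 1.712 * pi/(180*3600) = 8.300e-06, D = 2.470e+06

2.470e+06 m


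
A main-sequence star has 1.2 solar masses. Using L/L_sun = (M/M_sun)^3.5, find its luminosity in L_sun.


L/L_sun = (M/M_sun)^3.5 = 1.2^3.5 = 1.8929

1.8929 L_sun


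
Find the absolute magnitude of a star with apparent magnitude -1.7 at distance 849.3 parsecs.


M = m - 5*log10(d) + 5 = -1.7 - 5*log10(849.3) + 5 = -11.3453

-11.3453


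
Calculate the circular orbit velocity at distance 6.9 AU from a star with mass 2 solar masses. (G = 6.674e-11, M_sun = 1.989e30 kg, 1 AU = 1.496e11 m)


v = sqrt(GM/r) = sqrt(6.674e-11 * 3.978e+30 / 1.032e+12) = 16037.4438

16037.4438 m/s


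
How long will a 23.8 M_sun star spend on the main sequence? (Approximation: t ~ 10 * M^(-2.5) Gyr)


t = 10 * M^(-2.5) = 10 * 23.8^(-2.5) = 0.0036

0.0036 Gyr


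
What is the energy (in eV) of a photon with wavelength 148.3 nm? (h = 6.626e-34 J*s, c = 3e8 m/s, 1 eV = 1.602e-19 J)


E = hc/lambda = 6.626e-34 * 3e8 / 1.483e-07 = 1.340e-18 J = 8.367 eV

8.367 eV


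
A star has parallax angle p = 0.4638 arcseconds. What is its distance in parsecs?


d = 1/p = 1/0.4638 = 2.1561

2.1561 pc


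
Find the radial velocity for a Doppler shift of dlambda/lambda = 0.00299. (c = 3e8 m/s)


v = (dlambda/lambda) * c = 0.00299 * 3e8 = 897000.0

897000.0 m/s


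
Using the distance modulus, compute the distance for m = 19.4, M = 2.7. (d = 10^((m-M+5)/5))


d = 10^((m - M + 5)/5) = 10^((19.4 - 2.7 + 5)/5) = 21877.6162

21877.6162 pc


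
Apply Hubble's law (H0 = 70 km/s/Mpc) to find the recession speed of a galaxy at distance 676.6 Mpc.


v = H0 * d = 70 * 676.6 = 47362.0

47362.0 km/s


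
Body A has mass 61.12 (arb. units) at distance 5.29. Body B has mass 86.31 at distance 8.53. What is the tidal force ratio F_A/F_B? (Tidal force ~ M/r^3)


Ratio = (M1/r1^3) / (M2/r2^3) = (61.12/5.29^3) / (86.31/8.53^3) = 2.9689

2.9689


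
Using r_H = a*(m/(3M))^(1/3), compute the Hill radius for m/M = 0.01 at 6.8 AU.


r_H = a * (m/3M)^(1/3) = 6.8 * (0.01/3)^(1/3) = 1.0158

1.0158 AU


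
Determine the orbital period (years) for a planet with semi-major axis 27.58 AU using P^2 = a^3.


P = a^(3/2) = 27.58^1.5 = 144.841

144.841 years


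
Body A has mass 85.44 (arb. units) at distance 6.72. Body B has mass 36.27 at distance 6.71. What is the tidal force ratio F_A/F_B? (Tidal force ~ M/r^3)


Ratio = (M1/r1^3) / (M2/r2^3) = (85.44/6.72^3) / (36.27/6.71^3) = 2.3452

2.3452


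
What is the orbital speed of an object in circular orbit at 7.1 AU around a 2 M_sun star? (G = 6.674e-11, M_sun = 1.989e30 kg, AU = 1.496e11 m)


v = sqrt(GM/r) = sqrt(6.674e-11 * 3.978e+30 / 1.062e+12) = 15809.9508

15809.9508 m/s


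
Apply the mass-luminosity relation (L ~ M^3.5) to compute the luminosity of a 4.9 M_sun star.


L/L_sun = (M/M_sun)^3.5 = 4.9^3.5 = 260.4272

260.4272 L_sun


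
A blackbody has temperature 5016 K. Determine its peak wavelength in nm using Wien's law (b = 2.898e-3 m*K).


lam_max = b / T = 2.898e-3 / 5016 = 5.778e-07 m = 577.7512 nm

577.7512 nm


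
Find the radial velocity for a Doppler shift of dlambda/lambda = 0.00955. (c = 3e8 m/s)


v = (dlambda/lambda) * c = 0.00955 * 3e8 = 2.865e+06

2.865e+06 m/s


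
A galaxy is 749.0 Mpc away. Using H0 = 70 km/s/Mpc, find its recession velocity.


v = H0 * d = 70 * 749.0 = 52430.0

52430.0 km/s


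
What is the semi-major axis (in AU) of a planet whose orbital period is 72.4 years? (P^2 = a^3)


a = P^(2/3) = 72.4^(2/3) = 17.371

17.371 AU


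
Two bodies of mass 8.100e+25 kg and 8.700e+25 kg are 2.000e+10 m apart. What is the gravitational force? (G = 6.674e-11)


F = G*m1*m2/r^2 = 6.674e-11 * 8.100e+25 * 8.700e+25 / (2.000e+10)^2 = 6.674e-11 * 7.047e+51 / 4.000e+20 = 1.176e+21

1.176e+21 N


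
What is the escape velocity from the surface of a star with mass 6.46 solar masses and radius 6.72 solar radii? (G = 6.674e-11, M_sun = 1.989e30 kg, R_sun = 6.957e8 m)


M = 6.46 * 1.989e30 kg = 1.284894e+31 kg; R = 6.72 * 6.957e8 m = 4.675104e+09 m. v_esc = sqrt(2GM/R) = sqrt(2 * 6.674e-11 * 1.284894e+31 / 4.675104e+09) = 605684.014

605684.014 m/s


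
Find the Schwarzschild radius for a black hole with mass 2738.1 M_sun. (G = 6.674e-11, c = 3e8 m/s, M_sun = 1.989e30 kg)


M = 2738.1 * 1.989e30 kg = 5.4460809e+33 kg. rs = 2GM/c^2 = 2 * 6.674e-11 * 5.4460809e+33 / (3e8)^2 = 8.077e+06

8.077e+06 m


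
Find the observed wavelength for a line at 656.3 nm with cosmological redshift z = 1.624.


lam_obs = lam_emit * (1 + z) = 656.3 * (1 + 1.624) = 1722.1312

1722.1312 nm


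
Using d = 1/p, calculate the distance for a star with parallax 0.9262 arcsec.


d = 1/p = 1/0.9262 = 1.0797

1.0797 pc


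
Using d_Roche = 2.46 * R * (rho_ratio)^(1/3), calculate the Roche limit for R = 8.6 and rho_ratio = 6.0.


d_Roche = 2.46 * 8.6 * 6.0^(1/3) = 38.443

38.443


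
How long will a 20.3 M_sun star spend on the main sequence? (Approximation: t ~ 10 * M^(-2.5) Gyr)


t = 10 * M^(-2.5) = 10 * 20.3^(-2.5) = 0.0054

0.0054 Gyr


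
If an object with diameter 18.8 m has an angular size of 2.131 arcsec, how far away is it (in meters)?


D = size / theta_rad, theta_rad = 2.131 * pi/(180*3600) = 1.033e-05, D = 1.820e+06

1.820e+06 m


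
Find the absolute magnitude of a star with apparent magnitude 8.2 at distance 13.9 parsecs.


M = m - 5*log10(d) + 5 = 8.2 - 5*log10(13.9) + 5 = 7.4849

7.4849


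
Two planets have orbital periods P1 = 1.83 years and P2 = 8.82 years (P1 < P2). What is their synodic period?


1/P_syn = |1/P1 - 1/P2| = |1/1.83 - 1/8.82| => P_syn = 2.3091

2.3091 years


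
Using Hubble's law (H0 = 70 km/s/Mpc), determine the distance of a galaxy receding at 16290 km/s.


d = v / H0 = 16290 / 70 = 232.7143

232.7143 Mpc


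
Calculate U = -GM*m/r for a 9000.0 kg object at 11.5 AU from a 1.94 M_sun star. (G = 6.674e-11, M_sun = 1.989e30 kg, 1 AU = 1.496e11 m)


M = 1.94 * 1.989e30 kg = 3.85866e+30 kg; r = 11.5 AU * 1.496e11 m/AU = 1.7204e+12 m. U = -GM*m/r = -(6.674e-11 * 3.85866e+30 * 9000.0) / 1.7204e+12 = -1.347e+12

-1.347e+12 J


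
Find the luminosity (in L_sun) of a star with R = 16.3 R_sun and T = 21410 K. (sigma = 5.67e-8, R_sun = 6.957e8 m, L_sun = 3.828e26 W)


R = 16.3 * 6.957e8 m = 1.133991e+10 m. L = 4*pi*R^2*sigma*T^4 = 4*pi*(1.133991e+10)^2 * 5.67e-8 * 21410^4 = 1.925213098e+31 W. L/L_sun = 1.925213098e+31 / 3.828e26 = 50292.9231

50292.9231 L_sun


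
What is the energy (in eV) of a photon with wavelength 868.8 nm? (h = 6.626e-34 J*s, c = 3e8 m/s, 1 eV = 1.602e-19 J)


E = hc/lambda = 6.626e-34 * 3e8 / 8.688e-07 = 2.288e-19 J = 1.4282 eV

1.4282 eV


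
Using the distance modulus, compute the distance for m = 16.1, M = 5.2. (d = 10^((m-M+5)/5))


d = 10^((m - M + 5)/5) = 10^((16.1 - 5.2 + 5)/5) = 1513.5612

1513.5612 pc


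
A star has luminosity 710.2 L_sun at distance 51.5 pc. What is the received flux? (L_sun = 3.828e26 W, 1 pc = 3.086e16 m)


F = L / (4*pi*d^2) = 2.719e+29 / (4*pi*(1.589e+18)^2) = 8.565e-09

8.565e-09 W/m^2


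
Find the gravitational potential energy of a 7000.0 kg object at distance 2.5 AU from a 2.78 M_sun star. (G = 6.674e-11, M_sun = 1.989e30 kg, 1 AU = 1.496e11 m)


M = 2.78 * 1.989e30 kg = 5.52942e+30 kg; r = 2.5 AU * 1.496e11 m/AU = 3.74e+11 m. U = -GM*m/r = -(6.674e-11 * 5.52942e+30 * 7000.0) / 3.74e+11 = -6.907e+12

-6.907e+12 J


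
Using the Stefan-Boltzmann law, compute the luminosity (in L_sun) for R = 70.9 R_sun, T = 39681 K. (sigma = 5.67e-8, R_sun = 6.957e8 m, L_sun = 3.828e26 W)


R = 70.9 * 6.957e8 m = 4.932513e+10 m. L = 4*pi*R^2*sigma*T^4 = 4*pi*(4.932513e+10)^2 * 5.67e-8 * 39681^4 = 4.2979349e+33 W. L/L_sun = 4.2979349e+33 / 3.828e26 = 1.123e+07

1.123e+07 L_sun


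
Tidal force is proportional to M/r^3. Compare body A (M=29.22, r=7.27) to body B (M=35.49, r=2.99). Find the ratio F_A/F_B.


Ratio = (M1/r1^3) / (M2/r2^3) = (29.22/7.27^3) / (35.49/2.99^3) = 0.0573

0.0573


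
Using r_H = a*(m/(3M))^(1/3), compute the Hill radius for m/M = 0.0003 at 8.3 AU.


r_H = a * (m/3M)^(1/3) = 8.3 * (0.0003/3)^(1/3) = 0.3853

0.3853 AU


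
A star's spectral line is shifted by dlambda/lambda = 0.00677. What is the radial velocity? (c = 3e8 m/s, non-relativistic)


v = (dlambda/lambda) * c = 0.00677 * 3e8 = 2.031e+06

2.031e+06 m/s


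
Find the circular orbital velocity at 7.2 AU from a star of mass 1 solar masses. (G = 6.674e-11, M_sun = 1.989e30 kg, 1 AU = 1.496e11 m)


v = sqrt(GM/r) = sqrt(6.674e-11 * 1.989e+30 / 1.077e+12) = 11101.4178

11101.4178 m/s


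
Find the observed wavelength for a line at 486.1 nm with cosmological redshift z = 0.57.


lam_obs = lam_emit * (1 + z) = 486.1 * (1 + 0.57) = 763.177

763.177 nm


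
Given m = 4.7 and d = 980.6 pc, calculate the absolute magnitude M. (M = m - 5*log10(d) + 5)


M = m - 5*log10(d) + 5 = 4.7 - 5*log10(980.6) + 5 = -5.2575

-5.2575


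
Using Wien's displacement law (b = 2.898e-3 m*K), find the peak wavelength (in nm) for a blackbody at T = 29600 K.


lam_max = b / T = 2.898e-3 / 29600 = 9.791e-08 m = 97.9054 nm

97.9054 nm


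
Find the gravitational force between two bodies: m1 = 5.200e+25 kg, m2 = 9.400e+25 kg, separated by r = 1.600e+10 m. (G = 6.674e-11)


F = G*m1*m2/r^2 = 6.674e-11 * 5.200e+25 * 9.400e+25 / (1.600e+10)^2 = 6.674e-11 * 4.888e+51 / 2.560e+20 = 1.274e+21

1.274e+21 N


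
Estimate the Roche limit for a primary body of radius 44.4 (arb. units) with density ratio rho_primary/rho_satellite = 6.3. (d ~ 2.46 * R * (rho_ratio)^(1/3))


d_Roche = 2.46 * 44.4 * 6.3^(1/3) = 201.7274

201.7274


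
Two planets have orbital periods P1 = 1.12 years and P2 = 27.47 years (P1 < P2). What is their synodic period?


1/P_syn = |1/P1 - 1/P2| = |1/1.12 - 1/27.47| => P_syn = 1.1676

1.1676 years


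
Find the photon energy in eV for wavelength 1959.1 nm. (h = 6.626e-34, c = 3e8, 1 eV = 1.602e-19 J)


E = hc/lambda = 6.626e-34 * 3e8 / 1.959e-06 = 1.015e-19 J = 0.6334 eV

0.6334 eV


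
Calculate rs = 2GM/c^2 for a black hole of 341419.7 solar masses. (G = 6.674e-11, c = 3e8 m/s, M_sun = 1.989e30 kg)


M = 341419.7 * 1.989e30 kg = 6.790837833e+35 kg. rs = 2GM/c^2 = 2 * 6.674e-11 * 6.790837833e+35 / (3e8)^2 = 1.007e+09

1.007e+09 m


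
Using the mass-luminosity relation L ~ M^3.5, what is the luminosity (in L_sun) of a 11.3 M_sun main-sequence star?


L/L_sun = (M/M_sun)^3.5 = 11.3^3.5 = 4850.3665

4850.3665 L_sun


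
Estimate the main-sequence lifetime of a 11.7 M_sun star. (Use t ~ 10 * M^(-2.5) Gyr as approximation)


t = 10 * M^(-2.5) = 10 * 11.7^(-2.5) = 0.0214

0.0214 Gyr


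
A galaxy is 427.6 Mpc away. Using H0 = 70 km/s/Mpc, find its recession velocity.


v = H0 * d = 70 * 427.6 = 29932.0

29932.0 km/s


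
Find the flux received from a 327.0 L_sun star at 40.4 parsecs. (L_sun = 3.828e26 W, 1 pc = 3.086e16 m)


F = L / (4*pi*d^2) = 1.252e+29 / (4*pi*(1.247e+18)^2) = 6.408e-09

6.408e-09 W/m^2


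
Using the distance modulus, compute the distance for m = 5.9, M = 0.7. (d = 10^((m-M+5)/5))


d = 10^((m - M + 5)/5) = 10^((5.9 - 0.7 + 5)/5) = 109.6478

109.6478 pc


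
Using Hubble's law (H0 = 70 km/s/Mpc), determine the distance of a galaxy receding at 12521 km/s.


d = v / H0 = 12521 / 70 = 178.8714

178.8714 Mpc


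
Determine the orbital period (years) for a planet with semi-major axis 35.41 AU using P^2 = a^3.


P = a^(3/2) = 35.41^1.5 = 210.7118

210.7118 years


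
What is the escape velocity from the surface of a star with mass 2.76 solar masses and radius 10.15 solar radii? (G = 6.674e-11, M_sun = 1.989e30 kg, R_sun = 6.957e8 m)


M = 2.76 * 1.989e30 kg = 5.48964e+30 kg; R = 10.15 * 6.957e8 m = 7.061355e+09 m. v_esc = sqrt(2GM/R) = sqrt(2 * 6.674e-11 * 5.48964e+30 / 7.061355e+09) = 322133.5872

322133.5872 m/s


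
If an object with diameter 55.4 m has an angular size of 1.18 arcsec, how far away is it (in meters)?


D = size / theta_rad, theta_rad = 1.18 * pi/(180*3600) = 5.721e-06, D = 9.684e+06

9.684e+06 m


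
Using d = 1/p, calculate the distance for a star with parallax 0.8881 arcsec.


d = 1/p = 1/0.8881 = 1.126

1.126 pc


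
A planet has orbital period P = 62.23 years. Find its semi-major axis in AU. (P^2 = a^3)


a = P^(2/3) = 62.23^(2/3) = 15.7036

15.7036 AU


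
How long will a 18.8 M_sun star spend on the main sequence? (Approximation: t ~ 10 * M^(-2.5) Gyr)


t = 10 * M^(-2.5) = 10 * 18.8^(-2.5) = 0.0065

0.0065 Gyr


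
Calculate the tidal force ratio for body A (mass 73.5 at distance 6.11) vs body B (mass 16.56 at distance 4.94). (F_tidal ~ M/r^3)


Ratio = (M1/r1^3) / (M2/r2^3) = (73.5/6.11^3) / (16.56/4.94^3) = 2.3458

2.3458


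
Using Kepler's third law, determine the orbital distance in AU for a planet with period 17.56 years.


a = P^(2/3) = 17.56^(2/3) = 6.7559

6.7559 AU


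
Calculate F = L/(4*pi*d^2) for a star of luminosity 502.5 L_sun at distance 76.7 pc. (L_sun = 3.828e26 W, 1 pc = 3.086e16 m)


F = L / (4*pi*d^2) = 1.924e+29 / (4*pi*(2.367e+18)^2) = 2.732e-09

2.732e-09 W/m^2


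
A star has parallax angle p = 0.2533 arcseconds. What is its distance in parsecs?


d = 1/p = 1/0.2533 = 3.9479

3.9479 pc


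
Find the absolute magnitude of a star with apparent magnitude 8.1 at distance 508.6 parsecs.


M = m - 5*log10(d) + 5 = 8.1 - 5*log10(508.6) + 5 = -0.4319

-0.4319


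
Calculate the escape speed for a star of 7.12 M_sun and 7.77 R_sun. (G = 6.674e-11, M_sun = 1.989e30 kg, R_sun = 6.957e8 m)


M = 7.12 * 1.989e30 kg = 1.416168e+31 kg; R = 7.77 * 6.957e8 m = 5.405589e+09 m. v_esc = sqrt(2GM/R) = sqrt(2 * 6.674e-11 * 1.416168e+31 / 5.405589e+09) = 591349.1492

591349.1492 m/s


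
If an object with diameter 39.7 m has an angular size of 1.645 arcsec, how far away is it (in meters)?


D = size / theta_rad, theta_rad = 1.645 * pi/(180*3600) = 7.975e-06, D = 4.978e+06

4.978e+06 m


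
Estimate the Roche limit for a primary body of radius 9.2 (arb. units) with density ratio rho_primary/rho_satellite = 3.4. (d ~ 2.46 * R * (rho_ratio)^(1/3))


d_Roche = 2.46 * 9.2 * 3.4^(1/3) = 34.0316

34.0316


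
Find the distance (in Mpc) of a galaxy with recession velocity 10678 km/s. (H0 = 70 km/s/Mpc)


d = v / H0 = 10678 / 70 = 152.5429

152.5429 Mpc


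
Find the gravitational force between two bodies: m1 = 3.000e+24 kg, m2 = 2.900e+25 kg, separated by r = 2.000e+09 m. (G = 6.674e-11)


F = G*m1*m2/r^2 = 6.674e-11 * 3.000e+24 * 2.900e+25 / (2.000e+09)^2 = 6.674e-11 * 8.700e+49 / 4.000e+18 = 1.452e+21

1.452e+21 N


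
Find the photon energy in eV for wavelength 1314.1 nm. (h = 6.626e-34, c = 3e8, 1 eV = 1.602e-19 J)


E = hc/lambda = 6.626e-34 * 3e8 / 1.314e-06 = 1.513e-19 J = 0.9442 eV

0.9442 eV


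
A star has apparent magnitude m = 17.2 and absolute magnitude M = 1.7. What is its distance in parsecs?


d = 10^((m - M + 5)/5) = 10^((17.2 - 1.7 + 5)/5) = 12589.2541

12589.2541 pc


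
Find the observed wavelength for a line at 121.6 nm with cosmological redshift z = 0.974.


lam_obs = lam_emit * (1 + z) = 121.6 * (1 + 0.974) = 240.0384

240.0384 nm


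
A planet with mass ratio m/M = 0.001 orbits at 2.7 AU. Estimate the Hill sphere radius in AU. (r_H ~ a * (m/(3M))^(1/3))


r_H = a * (m/3M)^(1/3) = 2.7 * (0.001/3)^(1/3) = 0.1872

0.1872 AU


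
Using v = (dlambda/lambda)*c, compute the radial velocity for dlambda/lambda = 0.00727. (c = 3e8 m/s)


v = (dlambda/lambda) * c = 0.00727 * 3e8 = 2.181e+06

2.181e+06 m/s


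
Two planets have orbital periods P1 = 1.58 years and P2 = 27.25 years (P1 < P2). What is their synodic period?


1/P_syn = |1/P1 - 1/P2| = |1/1.58 - 1/27.25| => P_syn = 1.6772

1.6772 years


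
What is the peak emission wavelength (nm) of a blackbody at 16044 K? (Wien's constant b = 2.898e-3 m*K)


lam_max = b / T = 2.898e-3 / 16044 = 1.806e-07 m = 180.6283 nm

180.6283 nm


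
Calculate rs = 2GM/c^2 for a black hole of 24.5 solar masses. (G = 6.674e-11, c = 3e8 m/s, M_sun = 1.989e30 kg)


M = 24.5 * 1.989e30 kg = 4.87305e+31 kg. rs = 2GM/c^2 = 2 * 6.674e-11 * 4.87305e+31 / (3e8)^2 = 72272.746

72272.746 m


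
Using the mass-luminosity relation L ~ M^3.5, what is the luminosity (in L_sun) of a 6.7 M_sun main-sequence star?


L/L_sun = (M/M_sun)^3.5 = 6.7^3.5 = 778.5057

778.5057 L_sun


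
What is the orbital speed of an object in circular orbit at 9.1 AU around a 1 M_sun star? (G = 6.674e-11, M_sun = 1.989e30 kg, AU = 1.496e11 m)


v = sqrt(GM/r) = sqrt(6.674e-11 * 1.989e+30 / 1.361e+12) = 9874.702

9874.702 m/s


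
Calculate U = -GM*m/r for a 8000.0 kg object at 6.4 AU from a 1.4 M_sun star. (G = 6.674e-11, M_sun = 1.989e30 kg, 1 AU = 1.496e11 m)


M = 1.4 * 1.989e30 kg = 2.7846e+30 kg; r = 6.4 AU * 1.496e11 m/AU = 9.5744e+11 m. U = -GM*m/r = -(6.674e-11 * 2.7846e+30 * 8000.0) / 9.5744e+11 = -1.553e+12

-1.553e+12 J


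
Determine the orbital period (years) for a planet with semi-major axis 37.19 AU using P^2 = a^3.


P = a^(3/2) = 37.19^1.5 = 226.798

226.798 years


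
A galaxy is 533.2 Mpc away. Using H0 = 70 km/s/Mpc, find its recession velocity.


v = H0 * d = 70 * 533.2 = 37324.0

37324.0 km/s


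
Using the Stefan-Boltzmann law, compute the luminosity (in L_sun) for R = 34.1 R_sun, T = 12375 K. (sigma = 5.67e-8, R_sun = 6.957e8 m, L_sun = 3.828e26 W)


R = 34.1 * 6.957e8 m = 2.372337e+10 m. L = 4*pi*R^2*sigma*T^4 = 4*pi*(2.372337e+10)^2 * 5.67e-8 * 12375^4 = 9.404300936e+30 W. L/L_sun = 9.404300936e+30 / 3.828e26 = 24567.1393

24567.1393 L_sun


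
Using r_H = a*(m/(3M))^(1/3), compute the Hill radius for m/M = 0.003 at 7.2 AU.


r_H = a * (m/3M)^(1/3) = 7.2 * (0.003/3)^(1/3) = 0.72

0.72 AU


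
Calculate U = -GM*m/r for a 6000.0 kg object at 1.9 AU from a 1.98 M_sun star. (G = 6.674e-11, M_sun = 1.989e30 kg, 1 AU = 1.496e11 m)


M = 1.98 * 1.989e30 kg = 3.93822e+30 kg; r = 1.9 AU * 1.496e11 m/AU = 2.8424e+11 m. U = -GM*m/r = -(6.674e-11 * 3.93822e+30 * 6000.0) / 2.8424e+11 = -5.548e+12

-5.548e+12 J


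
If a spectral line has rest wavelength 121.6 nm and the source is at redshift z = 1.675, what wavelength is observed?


lam_obs = lam_emit * (1 + z) = 121.6 * (1 + 1.675) = 325.28

325.28 nm


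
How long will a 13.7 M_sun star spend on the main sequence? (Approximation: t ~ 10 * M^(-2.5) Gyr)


t = 10 * M^(-2.5) = 10 * 13.7^(-2.5) = 0.0144

0.0144 Gyr


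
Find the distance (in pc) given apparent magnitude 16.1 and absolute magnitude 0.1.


d = 10^((m - M + 5)/5) = 10^((16.1 - 0.1 + 5)/5) = 15848.9319

15848.9319 pc


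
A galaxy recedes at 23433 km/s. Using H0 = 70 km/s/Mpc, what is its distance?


d = v / H0 = 23433 / 70 = 334.7571

334.7571 Mpc


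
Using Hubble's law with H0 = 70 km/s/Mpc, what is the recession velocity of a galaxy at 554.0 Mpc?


v = H0 * d = 70 * 554.0 = 38780.0

38780.0 km/s


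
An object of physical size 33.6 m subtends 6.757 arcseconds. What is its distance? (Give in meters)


D = size / theta_rad, theta_rad = 6.757 * pi/(180*3600) = 3.276e-05, D = 1.026e+06

1.026e+06 m


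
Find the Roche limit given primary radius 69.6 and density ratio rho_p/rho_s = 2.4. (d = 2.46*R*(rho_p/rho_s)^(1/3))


d_Roche = 2.46 * 69.6 * 2.4^(1/3) = 229.2353

229.2353


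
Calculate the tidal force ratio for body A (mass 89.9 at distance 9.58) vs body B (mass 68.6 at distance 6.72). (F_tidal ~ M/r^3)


Ratio = (M1/r1^3) / (M2/r2^3) = (89.9/9.58^3) / (68.6/6.72^3) = 0.4523

0.4523


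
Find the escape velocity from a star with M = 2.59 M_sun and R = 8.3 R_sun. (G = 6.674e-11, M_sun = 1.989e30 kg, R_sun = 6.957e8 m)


M = 2.59 * 1.989e30 kg = 5.15151e+30 kg; R = 8.3 * 6.957e8 m = 5.77431e+09 m. v_esc = sqrt(2GM/R) = sqrt(2 * 6.674e-11 * 5.15151e+30 / 5.77431e+09) = 345084.3983

345084.3983 m/s
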